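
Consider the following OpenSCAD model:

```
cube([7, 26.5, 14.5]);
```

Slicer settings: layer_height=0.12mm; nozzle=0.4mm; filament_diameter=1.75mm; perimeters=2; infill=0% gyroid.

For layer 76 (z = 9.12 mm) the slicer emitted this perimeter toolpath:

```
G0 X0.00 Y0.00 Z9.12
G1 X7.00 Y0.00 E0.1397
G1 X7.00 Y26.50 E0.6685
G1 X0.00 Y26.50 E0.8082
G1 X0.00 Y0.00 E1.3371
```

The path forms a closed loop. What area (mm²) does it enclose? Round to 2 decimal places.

Apply the shoelace formula to the sequence of (X, Y) vertices; enclosed area = 185.50 mm².

185.50 mm²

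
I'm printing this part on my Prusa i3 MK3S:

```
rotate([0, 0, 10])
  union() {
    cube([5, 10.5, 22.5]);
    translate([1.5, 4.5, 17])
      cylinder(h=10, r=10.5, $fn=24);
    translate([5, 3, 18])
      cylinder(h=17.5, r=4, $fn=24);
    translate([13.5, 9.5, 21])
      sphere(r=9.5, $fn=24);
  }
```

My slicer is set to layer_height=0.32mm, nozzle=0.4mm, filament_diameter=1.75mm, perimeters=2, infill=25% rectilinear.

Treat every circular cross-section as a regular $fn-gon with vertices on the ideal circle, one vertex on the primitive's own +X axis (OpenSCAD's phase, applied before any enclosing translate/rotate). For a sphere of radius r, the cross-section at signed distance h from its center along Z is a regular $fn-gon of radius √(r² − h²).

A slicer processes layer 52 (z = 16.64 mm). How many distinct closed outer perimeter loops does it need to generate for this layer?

At z = 16.64 mm: the cube (footprint 5×10.5) is included at this height; the cylinder at (1.5, 4.5) does not reach this height (z outside [17, 27]); the cylinder at (5, 3) is not intersected at this z (z outside [18, 35.5]); the r=9.5 sphere at (13.5, 9.5) slices to a regular 24-gon of circumradius 8.440 (√(r²−h²) with h=4.36 from center); Merging all regions: the 2 present regions are separate (no shared area or edge), so areas and boundary lengths simply add and each stays a separate island — 2 connected regions; (rotated 10° about Z; rotation is an isometry so areas/perimeters/island counts are preserved). The result has 2 disconnected regions.

2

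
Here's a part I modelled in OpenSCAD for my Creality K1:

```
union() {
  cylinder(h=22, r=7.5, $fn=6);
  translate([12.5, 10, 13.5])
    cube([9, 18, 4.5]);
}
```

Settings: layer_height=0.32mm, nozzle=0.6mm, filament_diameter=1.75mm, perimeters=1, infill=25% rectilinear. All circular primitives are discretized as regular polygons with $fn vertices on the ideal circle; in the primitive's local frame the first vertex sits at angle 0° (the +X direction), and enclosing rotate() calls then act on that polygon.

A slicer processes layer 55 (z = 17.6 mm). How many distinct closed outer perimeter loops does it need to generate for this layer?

At z = 17.6 mm: the r=7.5 cylinder gives a regular 6-gon of circumradius 7.5 (constant along its height); the cube at (12.5, 10) (footprint 9×18) is included at this height; Merging all regions: the 2 present regions are separate (no shared area or edge), so areas and boundary lengths simply add and each stays a separate island — 2 connected regions. The result has 2 disconnected regions.

2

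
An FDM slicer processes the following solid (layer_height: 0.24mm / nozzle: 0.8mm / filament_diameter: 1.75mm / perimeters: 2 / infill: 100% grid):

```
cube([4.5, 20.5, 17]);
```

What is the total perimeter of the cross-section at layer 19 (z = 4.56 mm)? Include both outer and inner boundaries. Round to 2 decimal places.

50.00 mm

At z = 4.56 mm: the 4.5×20.5 cube contributes its full rectangle (perimeter 50.00 mm). Overall, the cross-section is a single solid region. Total boundary length (outer) = 50.00 mm.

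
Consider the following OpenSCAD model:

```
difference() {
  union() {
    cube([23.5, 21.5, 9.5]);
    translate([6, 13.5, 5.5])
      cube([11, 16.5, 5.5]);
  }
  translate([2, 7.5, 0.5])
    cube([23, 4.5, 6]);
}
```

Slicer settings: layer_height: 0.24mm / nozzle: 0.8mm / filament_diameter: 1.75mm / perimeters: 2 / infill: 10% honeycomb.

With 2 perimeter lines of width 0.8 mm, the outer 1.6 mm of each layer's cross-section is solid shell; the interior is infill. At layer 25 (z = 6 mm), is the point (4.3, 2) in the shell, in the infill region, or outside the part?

At z = 6 mm: the cube is present — its section is the full 23.5×21.5 rectangle; the cube at (6, 13.5) is present — its section is the full 11×16.5 rectangle; Merging all regions: the regions partially overlap (shared area 88.00 mm²), so overlapping operands fuse into one piece — 1 connected region; the cube at (2, 7.5) (footprint 23×4.5) is included at this height; Taking the first minus the rest: starting from that combined region, the 23×4.5 cube at (2, 7.5) partially overlaps it — only the 96.75 mm² overlap (of its 103.50 mm²) is removed, clipping the outline — 1 connected region. Overall, the cross-section is a single solid region. The nearest boundary edge runs (23.50, 0.00)→(0.00, 0.00); distance from the point to it = 2.00 mm. The point is inside the cross-section and 2.00 mm from the nearest boundary — more than the 1.6 mm shell width (2 × 0.8), so it's in the infill interior.

infill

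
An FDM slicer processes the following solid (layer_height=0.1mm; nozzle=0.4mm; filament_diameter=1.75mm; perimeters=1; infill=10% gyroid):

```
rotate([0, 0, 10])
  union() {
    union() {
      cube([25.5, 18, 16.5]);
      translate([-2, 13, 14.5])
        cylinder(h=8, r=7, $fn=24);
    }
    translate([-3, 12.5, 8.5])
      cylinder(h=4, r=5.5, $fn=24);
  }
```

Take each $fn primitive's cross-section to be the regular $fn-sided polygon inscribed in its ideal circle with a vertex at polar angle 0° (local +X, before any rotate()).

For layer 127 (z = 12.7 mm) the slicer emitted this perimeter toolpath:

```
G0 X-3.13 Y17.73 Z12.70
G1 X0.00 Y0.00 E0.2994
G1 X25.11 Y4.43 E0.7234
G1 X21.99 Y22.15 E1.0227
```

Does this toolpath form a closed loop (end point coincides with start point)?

no

Start point (G0): (-3.13, 17.73). End point (last G1): the path does not return to the start — open.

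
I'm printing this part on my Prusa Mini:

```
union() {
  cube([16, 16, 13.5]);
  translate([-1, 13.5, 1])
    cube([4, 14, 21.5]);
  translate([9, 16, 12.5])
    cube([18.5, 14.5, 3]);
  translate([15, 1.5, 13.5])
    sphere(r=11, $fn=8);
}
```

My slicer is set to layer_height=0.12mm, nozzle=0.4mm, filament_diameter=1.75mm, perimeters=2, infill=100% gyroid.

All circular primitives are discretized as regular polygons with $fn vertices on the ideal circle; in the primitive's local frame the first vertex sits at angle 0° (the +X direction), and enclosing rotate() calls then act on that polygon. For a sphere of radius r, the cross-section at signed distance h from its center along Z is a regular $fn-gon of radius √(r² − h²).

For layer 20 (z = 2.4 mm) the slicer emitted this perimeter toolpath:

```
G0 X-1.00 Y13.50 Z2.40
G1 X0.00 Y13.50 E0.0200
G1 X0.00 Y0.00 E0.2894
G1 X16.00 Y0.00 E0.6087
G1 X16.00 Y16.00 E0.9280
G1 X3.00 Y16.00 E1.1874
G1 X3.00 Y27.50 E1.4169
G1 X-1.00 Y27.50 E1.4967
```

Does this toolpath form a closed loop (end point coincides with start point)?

Start point (G0): (-1.00, 13.50). End point (last G1): the path does not return to the start — open.

no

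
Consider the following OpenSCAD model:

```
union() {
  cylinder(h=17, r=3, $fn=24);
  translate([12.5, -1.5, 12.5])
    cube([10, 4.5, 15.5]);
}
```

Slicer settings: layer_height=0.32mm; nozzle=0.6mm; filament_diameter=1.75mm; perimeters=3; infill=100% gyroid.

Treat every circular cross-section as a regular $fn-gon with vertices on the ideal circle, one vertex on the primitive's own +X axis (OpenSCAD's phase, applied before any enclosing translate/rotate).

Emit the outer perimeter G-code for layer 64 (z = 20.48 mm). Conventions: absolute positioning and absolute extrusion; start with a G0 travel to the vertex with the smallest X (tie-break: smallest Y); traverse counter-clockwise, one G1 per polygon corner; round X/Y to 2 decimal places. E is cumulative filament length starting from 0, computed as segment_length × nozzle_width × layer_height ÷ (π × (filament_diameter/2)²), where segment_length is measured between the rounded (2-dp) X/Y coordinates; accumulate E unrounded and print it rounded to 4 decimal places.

G0 X12.50 Y-1.50 Z20.48
G1 X22.50 Y-1.50 E0.7982
G1 X22.50 Y3.00 E1.1575
G1 X12.50 Y3.00 E1.9557
G1 X12.50 Y-1.50 E2.3149

At z = 20.48 mm: the cylinder is not intersected at this z (z outside [0, 17]); the cube at (12.5, -1.5) (footprint 10×4.5) is included at this height; Combining (union): only the 10×4.5 cube at (12.5, -1.5) is present, so the union is just that shape — 1 connected region. The outline is a single polygon with 4 vertices. Extrusion per mm of travel: 0.6 × 0.32 / (π × 0.875²) = 0.079824. Accumulating E over each segment gives final E = 2.3149.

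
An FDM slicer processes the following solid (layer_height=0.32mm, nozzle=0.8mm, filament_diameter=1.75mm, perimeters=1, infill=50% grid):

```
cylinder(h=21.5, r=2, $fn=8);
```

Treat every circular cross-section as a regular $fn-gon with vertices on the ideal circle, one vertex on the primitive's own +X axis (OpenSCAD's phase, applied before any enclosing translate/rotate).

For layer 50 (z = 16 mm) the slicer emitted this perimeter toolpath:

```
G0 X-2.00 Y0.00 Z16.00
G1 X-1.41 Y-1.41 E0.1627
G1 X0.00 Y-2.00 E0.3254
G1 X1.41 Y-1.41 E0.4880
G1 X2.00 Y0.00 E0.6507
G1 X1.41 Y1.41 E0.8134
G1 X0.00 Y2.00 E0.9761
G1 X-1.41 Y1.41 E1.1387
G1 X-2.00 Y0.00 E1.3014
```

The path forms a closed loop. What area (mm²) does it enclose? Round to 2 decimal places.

Apply the shoelace formula to the sequence of (X, Y) vertices; enclosed area = 11.28 mm².

11.28 mm²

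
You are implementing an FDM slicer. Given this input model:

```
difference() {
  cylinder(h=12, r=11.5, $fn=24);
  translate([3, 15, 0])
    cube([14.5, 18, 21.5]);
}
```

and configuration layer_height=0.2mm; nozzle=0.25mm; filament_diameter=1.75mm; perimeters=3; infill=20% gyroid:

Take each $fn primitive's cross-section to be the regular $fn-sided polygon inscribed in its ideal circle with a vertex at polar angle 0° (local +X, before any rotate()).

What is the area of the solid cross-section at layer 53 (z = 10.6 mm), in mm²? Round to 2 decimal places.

410.75 mm²

At z = 10.6 mm: the cylinder: section is a regular 24-gon, circumradius r=11.5 (area = (24/2)·11.500²·sin(360°/24) = 410.75 mm²); the cube at (3, 15) is present — its section is the full 14.5×18 rectangle (area 261.00 mm²); Taking the first minus the rest: starting from the r=11.5 cylinder (410.75 mm²), the 14.5×18 cube at (3, 15) misses the remaining region (no effect) — area = 410.75 mm². Overall, the cross-section is a single solid region. Net area = 410.75 mm².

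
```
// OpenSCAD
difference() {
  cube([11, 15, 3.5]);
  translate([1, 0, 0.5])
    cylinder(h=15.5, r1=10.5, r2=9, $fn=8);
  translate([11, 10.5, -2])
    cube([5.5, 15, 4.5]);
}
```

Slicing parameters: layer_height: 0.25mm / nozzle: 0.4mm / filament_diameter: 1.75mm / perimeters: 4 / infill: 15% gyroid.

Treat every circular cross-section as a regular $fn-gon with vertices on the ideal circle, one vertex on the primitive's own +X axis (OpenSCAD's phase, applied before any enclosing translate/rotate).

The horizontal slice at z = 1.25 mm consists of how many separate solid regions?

1

At z = 1.25 mm: the cube (footprint 11×15) is included at this height; the cone at (1, 0) (r1=10.5→r2=9) has section circumradius 10.427 here — a regular 8-gon; the cube at (11, 10.5) (footprint 5.5×15) is included at this height; After the difference (first − rest): starting from the 11×15 cube, the cone at (1, 0) partially overlaps it — only the 86.88 mm² overlap (of its 307.54 mm²) is removed, clipping the outline; the 5.5×15 cube at (11, 10.5) misses the remaining region (no effect) — 1 connected region. The result has 1 disconnected region.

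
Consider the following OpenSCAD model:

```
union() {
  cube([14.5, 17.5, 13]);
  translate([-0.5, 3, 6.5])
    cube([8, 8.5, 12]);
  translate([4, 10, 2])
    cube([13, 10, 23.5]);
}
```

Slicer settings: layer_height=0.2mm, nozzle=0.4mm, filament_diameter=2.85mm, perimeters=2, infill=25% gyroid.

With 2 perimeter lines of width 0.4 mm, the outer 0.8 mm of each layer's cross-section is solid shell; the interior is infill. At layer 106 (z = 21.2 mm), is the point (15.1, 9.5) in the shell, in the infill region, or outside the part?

outside

At z = 21.2 mm: the cube is absent (z outside [0, 13]); the cube at (-0.5, 3) is not intersected at this z (z outside [6.5, 18.5]); the cube at (4, 10) is present — its section is the full 13×10 rectangle; Merging all regions: only the 13×10 cube at (4, 10) is present, so the union is just that shape — 1 connected region. Overall, the cross-section is a single solid region. The nearest boundary edge runs (4.00, 10.00)→(17.00, 10.00); distance from the point to it = 0.50 mm. The point is not inside any of the regions above, so it lies outside the cross-section (0.50 mm from the nearest boundary).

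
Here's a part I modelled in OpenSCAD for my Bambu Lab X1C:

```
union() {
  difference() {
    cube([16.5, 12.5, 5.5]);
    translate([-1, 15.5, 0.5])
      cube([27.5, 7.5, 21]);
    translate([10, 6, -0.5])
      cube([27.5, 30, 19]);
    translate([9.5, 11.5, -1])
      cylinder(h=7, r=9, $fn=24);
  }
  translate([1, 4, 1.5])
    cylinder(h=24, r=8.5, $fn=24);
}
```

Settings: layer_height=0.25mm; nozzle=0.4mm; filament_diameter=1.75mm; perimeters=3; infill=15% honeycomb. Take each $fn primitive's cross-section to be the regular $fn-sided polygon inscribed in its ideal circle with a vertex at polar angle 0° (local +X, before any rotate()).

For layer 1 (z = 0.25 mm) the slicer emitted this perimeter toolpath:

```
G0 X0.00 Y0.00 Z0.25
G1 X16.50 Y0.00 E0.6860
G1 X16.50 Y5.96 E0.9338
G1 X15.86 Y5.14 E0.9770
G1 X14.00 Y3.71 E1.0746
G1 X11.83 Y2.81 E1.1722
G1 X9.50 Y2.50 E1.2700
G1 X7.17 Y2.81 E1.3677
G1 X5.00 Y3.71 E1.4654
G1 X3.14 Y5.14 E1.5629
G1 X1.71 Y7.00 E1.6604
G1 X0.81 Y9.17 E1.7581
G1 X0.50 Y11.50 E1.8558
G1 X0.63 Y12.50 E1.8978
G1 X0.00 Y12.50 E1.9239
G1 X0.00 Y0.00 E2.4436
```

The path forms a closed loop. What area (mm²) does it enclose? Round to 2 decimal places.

72.01 mm²

Apply the shoelace formula to the sequence of (X, Y) vertices; enclosed area = 72.01 mm².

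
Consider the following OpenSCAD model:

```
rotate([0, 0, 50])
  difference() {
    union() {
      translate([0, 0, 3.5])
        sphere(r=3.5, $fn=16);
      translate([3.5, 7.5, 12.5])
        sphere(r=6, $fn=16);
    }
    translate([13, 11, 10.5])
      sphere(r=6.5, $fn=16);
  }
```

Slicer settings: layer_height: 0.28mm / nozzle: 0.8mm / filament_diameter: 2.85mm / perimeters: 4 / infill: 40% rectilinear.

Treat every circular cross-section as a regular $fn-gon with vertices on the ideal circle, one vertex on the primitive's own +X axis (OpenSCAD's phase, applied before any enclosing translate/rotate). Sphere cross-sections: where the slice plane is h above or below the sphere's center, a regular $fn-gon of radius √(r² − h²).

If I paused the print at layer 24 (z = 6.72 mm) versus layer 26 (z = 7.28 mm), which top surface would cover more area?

layer 26 (z = 7.28 mm)

Layer 24 (z = 6.72): the r=3.5 sphere slices to a regular 16-gon of circumradius 1.372 (√(r²−h²) with h=3.22 from center) (area = (16/2)·1.372²·sin(360°/16) = 5.76 mm²); the r=6 sphere at (3.5, 7.5) slices to a regular 16-gon of circumradius 1.610 (√(r²−h²) with h=5.78 from center) (area = (16/2)·1.610²·sin(360°/16) = 7.93 mm²); Taking the union: the 2 present regions are separate (no shared area or edge), so areas and boundary lengths simply add and each stays a separate island — area = 13.69 mm²; the r=6.5 sphere at (13, 11) contributes a regular 16-gon of circumradius √(6.5²−3.78²) = 5.288 (area = (16/2)·5.288²·sin(360°/16) = 85.60 mm²); After the difference (first − rest): starting from that combined region (13.69 mm²), the r=6.5 sphere at (13, 11) misses the remaining region (no effect) — area = 13.69 mm²; (whole slice rotated 50° about Z — lengths, areas and connectivity unchanged). So its area = 13.69 mm². Layer 26 (z = 7.28): the sphere does not reach this height (|z−center|=3.780 > r=3.5); the r=6 sphere at (3.5, 7.5) slices to a regular 16-gon of circumradius 2.958 (√(r²−h²) with h=5.22 from center) (area = (16/2)·2.958²·sin(360°/16) = 26.79 mm²); Combining (union): only the r=6 sphere at (3.5, 7.5) is present, so the union is just that shape — area = 26.79 mm²; the sphere at (13, 11): section is a regular 16-gon, circumradius = √(r²−h²) = √(6.5²−3.22²) = 5.646 (area = (16/2)·5.646²·sin(360°/16) = 97.60 mm²); Subtracting the remaining from the first: starting from the result so far (26.79 mm²), the r=6.5 sphere at (13, 11) misses the remaining region (no effect) — area = 26.79 mm²; (rotated 50° about Z; rotation is an isometry so areas/perimeters/island counts are preserved). So its area = 26.79 mm². Layer 26 is larger (26.79 vs 13.69 mm²).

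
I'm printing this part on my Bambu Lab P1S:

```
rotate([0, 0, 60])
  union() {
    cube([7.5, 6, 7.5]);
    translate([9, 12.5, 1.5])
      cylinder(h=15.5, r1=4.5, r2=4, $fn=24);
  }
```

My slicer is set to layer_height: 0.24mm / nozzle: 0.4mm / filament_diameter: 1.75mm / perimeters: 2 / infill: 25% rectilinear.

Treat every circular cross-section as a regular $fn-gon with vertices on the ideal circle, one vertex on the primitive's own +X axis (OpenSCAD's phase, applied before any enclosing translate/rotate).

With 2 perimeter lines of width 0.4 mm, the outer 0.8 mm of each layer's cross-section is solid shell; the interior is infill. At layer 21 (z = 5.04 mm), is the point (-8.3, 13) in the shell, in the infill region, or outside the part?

At z = 5.04 mm: the 7.5×6 cube contributes its full rectangle; the cone at (9, 12.5): at t=0.228 of its height the radius interpolates to r₁+(r₂−r₁)t = 4.386, giving a regular 24-gon of that circumradius; Combining (union): the 2 present regions are separate (no shared area or edge), so areas and boundary lengths simply add and each stays a separate island — 2 connected regions; (rotated 60° about Z; rotation is an isometry so areas/perimeters/island counts are preserved). Overall, the cross-section has 2 separate islands. Undo the 60° rotation: the query point maps to (7.108, 13.688) in the un-rotated model frame. The nearest boundary edge runs (5.20, 14.69)→(5.90, 15.60); distance from the point to it = 2.12 mm. (Shell/infill is judged within the island containing the point — the largest one.) The point is inside the cross-section and 2.12 mm from the nearest boundary — more than the 0.8 mm shell width (2 × 0.4), so it's in the infill interior.

infill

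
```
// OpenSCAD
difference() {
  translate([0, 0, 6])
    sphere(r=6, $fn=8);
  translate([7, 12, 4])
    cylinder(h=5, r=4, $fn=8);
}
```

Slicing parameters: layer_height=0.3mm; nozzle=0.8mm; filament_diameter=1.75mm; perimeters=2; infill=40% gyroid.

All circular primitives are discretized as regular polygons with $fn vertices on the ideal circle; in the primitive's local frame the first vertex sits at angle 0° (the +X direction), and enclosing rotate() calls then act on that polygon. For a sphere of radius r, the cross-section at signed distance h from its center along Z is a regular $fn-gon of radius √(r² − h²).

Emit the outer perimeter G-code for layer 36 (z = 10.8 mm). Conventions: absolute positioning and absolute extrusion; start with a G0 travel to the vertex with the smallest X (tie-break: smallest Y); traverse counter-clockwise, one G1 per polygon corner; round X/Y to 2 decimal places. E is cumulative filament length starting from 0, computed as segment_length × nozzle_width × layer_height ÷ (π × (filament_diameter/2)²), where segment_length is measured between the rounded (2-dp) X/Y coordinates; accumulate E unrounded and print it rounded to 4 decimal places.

G0 X-3.60 Y0.00 Z10.80
G1 X-2.55 Y-2.55 E0.2752
G1 X0.00 Y-3.60 E0.5503
G1 X2.55 Y-2.55 E0.8255
G1 X3.60 Y0.00 E1.1007
G1 X2.55 Y2.55 E1.3758
G1 X0.00 Y3.60 E1.6510
G1 X-2.55 Y2.55 E1.9262
G1 X-3.60 Y0.00 E2.2013

At z = 10.8 mm: the r=6 sphere contributes a regular 8-gon of circumradius √(6²−4.8²) = 3.600; the cylinder at (7, 12) is not intersected at this z (z outside [4, 9]); After the difference (first − rest): none of the subtracted shapes is present at this height, so the r=6 sphere is unchanged — 1 connected region. The outline is a single polygon with 8 vertices. Extrusion per mm of travel: 0.8 × 0.3 / (π × 0.875²) = 0.099780. Accumulating E over each segment gives final E = 2.2013.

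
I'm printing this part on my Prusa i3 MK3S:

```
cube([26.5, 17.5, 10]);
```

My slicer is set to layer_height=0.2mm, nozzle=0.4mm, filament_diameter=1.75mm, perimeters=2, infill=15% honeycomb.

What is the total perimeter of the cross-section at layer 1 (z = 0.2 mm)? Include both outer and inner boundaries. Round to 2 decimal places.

88.00 mm

At z = 0.2 mm: the 26.5×17.5 cube contributes its full rectangle (perimeter 88.00 mm). Overall, the cross-section is a single solid region. Total boundary length (outer) = 88.00 mm.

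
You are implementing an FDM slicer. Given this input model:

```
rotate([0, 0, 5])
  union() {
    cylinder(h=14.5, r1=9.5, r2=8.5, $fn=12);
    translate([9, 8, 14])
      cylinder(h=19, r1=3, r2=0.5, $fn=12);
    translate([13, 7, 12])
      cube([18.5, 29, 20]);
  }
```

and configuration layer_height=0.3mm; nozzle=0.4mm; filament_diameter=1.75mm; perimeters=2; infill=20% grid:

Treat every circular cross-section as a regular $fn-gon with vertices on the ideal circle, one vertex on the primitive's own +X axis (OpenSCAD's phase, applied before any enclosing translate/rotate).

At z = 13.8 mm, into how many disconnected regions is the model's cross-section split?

2

At z = 13.8 mm: the cone: at t=0.952 of its height the radius interpolates to r₁+(r₂−r₁)t = 8.548, giving a regular 12-gon of that circumradius; the cone at (9, 8) does not reach this height (z outside [14, 33]); the cube at (13, 7) (footprint 18.5×29) is included at this height; Combining (union): the 2 present regions are separate (no shared area or edge), so areas and boundary lengths simply add and each stays a separate island — 2 connected regions; (whole slice rotated 5° about Z — lengths, areas and connectivity unchanged). The result has 2 disconnected regions.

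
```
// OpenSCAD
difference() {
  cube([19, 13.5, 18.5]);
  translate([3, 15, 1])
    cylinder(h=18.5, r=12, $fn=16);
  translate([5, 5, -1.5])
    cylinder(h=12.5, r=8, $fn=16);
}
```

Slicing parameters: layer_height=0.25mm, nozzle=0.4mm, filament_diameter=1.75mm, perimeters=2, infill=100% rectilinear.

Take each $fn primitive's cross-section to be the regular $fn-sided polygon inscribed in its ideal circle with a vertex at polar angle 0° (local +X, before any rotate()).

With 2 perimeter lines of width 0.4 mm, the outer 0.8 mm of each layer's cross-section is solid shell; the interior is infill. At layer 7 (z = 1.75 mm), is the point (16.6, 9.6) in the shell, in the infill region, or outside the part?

At z = 1.75 mm: the 19×13.5 cube contributes its full rectangle; the r=12 cylinder at (3, 15) contributes a regular 16-gon of circumradius 12; the r=8 cylinder at (5, 5) gives a regular 16-gon of circumradius 8 (constant along its height); Subtracting the remaining from the first: starting from the 19×13.5 cube, the r=12 cylinder at (3, 15) partially overlaps it — only the 123.04 mm² overlap (of its 440.85 mm²) is removed, clipping the outline; the r=8 cylinder at (5, 5) partially overlaps it — only the 53.19 mm² overlap (of its 195.93 mm²) is removed, clipping the outline — 1 connected region. Overall, the cross-section is a single solid region. The nearest boundary edge runs (19.00, 13.50)→(19.00, 0.00); distance from the point to it = 2.40 mm. The point is inside the cross-section and 2.40 mm from the nearest boundary — more than the 0.8 mm shell width (2 × 0.4), so it's in the infill interior.

infill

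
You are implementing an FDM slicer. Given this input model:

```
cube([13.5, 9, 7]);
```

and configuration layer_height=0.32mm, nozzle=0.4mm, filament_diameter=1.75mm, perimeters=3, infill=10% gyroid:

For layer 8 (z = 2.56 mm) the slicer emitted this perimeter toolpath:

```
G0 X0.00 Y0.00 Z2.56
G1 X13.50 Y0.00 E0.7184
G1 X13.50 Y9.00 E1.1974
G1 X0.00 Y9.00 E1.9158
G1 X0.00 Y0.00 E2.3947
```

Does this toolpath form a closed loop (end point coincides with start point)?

Start point (G0): (0.00, 0.00). End point (last G1): the path returns to the start — closed.

yes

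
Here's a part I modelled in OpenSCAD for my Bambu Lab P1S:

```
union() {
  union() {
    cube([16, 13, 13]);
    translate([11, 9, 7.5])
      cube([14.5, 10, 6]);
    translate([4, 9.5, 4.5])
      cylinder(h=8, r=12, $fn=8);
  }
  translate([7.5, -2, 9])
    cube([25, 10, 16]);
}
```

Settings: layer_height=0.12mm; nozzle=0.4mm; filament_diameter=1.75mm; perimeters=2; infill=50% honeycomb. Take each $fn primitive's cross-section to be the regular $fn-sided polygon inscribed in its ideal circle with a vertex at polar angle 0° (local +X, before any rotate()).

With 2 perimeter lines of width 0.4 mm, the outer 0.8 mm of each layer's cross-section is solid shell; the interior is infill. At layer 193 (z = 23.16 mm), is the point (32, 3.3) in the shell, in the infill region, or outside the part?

At z = 23.16 mm: the cube is absent (z outside [0, 13]); the cube at (11, 9) is not intersected at this z (z outside [7.5, 13.5]); the cylinder at (4, 9.5) does not reach this height (z outside [4.5, 12.5]); Merging all regions: nothing is present at this height; the cube at (7.5, -2) is present — its section is the full 25×10 rectangle; Merging all regions: only the 25×10 cube at (7.5, -2) is present, so the union is just that shape — 1 connected region. Overall, the cross-section is a single solid region. The nearest boundary edge runs (32.50, -2.00)→(32.50, 8.00); distance from the point to it = 0.50 mm. The point is inside the cross-section, 0.50 mm from the nearest boundary — within the 0.8 mm shell band (2 × 0.4).

shell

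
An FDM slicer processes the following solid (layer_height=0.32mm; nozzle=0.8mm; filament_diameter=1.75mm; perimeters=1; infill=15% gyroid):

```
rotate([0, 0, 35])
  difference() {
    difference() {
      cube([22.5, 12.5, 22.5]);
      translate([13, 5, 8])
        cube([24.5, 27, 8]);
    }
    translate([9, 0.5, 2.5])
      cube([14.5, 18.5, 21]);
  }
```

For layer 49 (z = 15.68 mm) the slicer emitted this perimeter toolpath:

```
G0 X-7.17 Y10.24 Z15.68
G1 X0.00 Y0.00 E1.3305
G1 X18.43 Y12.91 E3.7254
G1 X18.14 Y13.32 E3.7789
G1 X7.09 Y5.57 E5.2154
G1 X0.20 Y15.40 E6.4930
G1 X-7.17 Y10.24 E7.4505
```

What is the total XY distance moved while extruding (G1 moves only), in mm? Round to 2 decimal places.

Sum the Euclidean lengths of each G1 segment: total = 70.00 mm.

70.00 mm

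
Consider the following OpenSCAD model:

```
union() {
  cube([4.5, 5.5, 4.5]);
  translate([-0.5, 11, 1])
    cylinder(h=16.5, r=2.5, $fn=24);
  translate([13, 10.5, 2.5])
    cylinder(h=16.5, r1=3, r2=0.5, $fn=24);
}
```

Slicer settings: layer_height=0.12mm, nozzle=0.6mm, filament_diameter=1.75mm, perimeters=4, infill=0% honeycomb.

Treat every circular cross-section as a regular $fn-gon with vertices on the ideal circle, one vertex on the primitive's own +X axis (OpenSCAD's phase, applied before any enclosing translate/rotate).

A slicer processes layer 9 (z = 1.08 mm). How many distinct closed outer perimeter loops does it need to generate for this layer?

At z = 1.08 mm: the cube is present — its section is the full 4.5×5.5 rectangle; the cylinder at (-0.5, 11): section is a regular 24-gon, circumradius r=2.5; the cone at (13, 10.5) is not intersected at this z (z outside [2.5, 19]); Combining (union): the 2 present regions are separate (no shared area or edge), so areas and boundary lengths simply add and each stays a separate island — 2 connected regions. The result has 2 disconnected regions.

2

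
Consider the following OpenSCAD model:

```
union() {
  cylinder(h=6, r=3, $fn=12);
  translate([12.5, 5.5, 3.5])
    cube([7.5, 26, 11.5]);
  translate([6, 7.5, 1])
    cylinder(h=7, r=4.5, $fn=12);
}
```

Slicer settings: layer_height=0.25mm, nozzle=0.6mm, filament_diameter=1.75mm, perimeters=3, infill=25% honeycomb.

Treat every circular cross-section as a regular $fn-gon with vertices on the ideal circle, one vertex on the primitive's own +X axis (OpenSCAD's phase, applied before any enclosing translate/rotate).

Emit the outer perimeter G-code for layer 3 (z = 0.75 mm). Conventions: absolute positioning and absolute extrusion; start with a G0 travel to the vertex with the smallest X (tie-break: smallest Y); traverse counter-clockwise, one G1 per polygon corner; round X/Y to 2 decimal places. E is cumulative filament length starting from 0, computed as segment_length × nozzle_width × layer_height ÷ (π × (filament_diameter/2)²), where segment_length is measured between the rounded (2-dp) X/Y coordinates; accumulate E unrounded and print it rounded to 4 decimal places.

G0 X-3.00 Y0.00 Z0.75
G1 X-2.60 Y-1.50 E0.0968
G1 X-1.50 Y-2.60 E0.1938
G1 X0.00 Y-3.00 E0.2906
G1 X1.50 Y-2.60 E0.3875
G1 X2.60 Y-1.50 E0.4845
G1 X3.00 Y0.00 E0.5813
G1 X2.60 Y1.50 E0.6781
G1 X1.50 Y2.60 E0.7751
G1 X0.00 Y3.00 E0.8719
G1 X-1.50 Y2.60 E0.9687
G1 X-2.60 Y1.50 E1.0657
G1 X-3.00 Y0.00 E1.1626

At z = 0.75 mm: the cylinder: section is a regular 12-gon, circumradius r=3; the cube at (12.5, 5.5) is not intersected at this z (z outside [3.5, 15]); the cylinder at (6, 7.5) does not reach this height (z outside [1, 8]); Combining (union): only the r=3 cylinder is present, so the union is just that shape — 1 connected region. The outline is a single polygon with 12 vertices. Extrusion per mm of travel: 0.6 × 0.25 / (π × 0.875²) = 0.062363. Accumulating E over each segment gives final E = 1.1626.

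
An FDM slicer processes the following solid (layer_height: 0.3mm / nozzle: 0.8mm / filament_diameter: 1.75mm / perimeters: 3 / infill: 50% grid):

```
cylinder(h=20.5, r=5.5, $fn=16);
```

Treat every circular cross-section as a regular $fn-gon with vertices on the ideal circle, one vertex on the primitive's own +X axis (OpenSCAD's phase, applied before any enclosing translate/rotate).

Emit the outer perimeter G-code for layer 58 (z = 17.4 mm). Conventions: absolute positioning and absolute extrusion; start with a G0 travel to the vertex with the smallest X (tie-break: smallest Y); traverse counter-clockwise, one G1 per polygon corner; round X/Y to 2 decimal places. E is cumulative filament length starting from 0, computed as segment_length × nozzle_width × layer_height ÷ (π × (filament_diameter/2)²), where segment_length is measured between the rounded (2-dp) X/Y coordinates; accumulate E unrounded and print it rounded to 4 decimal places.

At z = 17.4 mm: the r=5.5 cylinder gives a regular 16-gon of circumradius 5.5 (constant along its height). The outline is a single polygon with 16 vertices. Extrusion per mm of travel: 0.8 × 0.3 / (π × 0.875²) = 0.099780. Accumulating E over each segment gives final E = 3.4253.

G0 X-5.50 Y0.00 Z17.40
G1 X-5.08 Y-2.10 E0.2137
G1 X-3.89 Y-3.89 E0.4282
G1 X-2.10 Y-5.08 E0.6426
G1 X0.00 Y-5.50 E0.8563
G1 X2.10 Y-5.08 E1.0700
G1 X3.89 Y-3.89 E1.2845
G1 X5.08 Y-2.10 E1.4990
G1 X5.50 Y0.00 E1.7127
G1 X5.08 Y2.10 E1.9263
G1 X3.89 Y3.89 E2.1408
G1 X2.10 Y5.08 E2.3553
G1 X0.00 Y5.50 E2.5690
G1 X-2.10 Y5.08 E2.7827
G1 X-3.89 Y3.89 E2.9971
G1 X-5.08 Y2.10 E3.2116
G1 X-5.50 Y0.00 E3.4253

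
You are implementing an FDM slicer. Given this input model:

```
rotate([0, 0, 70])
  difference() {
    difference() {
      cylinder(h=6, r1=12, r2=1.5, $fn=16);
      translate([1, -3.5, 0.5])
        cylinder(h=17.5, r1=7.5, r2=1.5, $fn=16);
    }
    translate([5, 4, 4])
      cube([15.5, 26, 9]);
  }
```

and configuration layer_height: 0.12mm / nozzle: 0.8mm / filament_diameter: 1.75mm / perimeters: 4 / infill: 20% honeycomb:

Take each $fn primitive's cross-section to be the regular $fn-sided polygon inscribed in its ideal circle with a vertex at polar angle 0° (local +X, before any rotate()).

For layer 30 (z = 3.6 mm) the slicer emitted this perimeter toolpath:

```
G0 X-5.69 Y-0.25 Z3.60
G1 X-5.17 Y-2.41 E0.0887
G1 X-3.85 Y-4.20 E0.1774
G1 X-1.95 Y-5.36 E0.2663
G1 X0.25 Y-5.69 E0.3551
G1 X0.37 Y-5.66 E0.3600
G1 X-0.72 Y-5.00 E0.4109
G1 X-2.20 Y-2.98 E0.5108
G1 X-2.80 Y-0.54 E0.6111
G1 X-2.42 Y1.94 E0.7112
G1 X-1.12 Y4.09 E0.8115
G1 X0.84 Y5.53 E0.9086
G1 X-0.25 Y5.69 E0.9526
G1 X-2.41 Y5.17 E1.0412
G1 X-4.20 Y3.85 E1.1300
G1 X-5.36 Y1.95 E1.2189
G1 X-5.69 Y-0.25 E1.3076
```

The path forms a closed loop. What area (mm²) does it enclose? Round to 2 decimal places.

30.15 mm²

Apply the shoelace formula to the sequence of (X, Y) vertices; enclosed area = 30.15 mm².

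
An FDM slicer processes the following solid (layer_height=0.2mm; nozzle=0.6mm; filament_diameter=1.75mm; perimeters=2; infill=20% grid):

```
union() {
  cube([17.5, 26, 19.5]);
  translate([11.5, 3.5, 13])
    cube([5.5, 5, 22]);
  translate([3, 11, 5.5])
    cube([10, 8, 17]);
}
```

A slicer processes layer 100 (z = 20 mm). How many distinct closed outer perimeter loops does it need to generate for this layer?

At z = 20 mm: the cube is absent (z outside [0, 19.5]); the cube at (11.5, 3.5) (footprint 5.5×5) is included at this height; the cube at (3, 11) is present — its section is the full 10×8 rectangle; Taking the union: the 2 present regions are separate (no shared area or edge), so areas and boundary lengths simply add and each stays a separate island — 2 connected regions. The result has 2 disconnected regions.

2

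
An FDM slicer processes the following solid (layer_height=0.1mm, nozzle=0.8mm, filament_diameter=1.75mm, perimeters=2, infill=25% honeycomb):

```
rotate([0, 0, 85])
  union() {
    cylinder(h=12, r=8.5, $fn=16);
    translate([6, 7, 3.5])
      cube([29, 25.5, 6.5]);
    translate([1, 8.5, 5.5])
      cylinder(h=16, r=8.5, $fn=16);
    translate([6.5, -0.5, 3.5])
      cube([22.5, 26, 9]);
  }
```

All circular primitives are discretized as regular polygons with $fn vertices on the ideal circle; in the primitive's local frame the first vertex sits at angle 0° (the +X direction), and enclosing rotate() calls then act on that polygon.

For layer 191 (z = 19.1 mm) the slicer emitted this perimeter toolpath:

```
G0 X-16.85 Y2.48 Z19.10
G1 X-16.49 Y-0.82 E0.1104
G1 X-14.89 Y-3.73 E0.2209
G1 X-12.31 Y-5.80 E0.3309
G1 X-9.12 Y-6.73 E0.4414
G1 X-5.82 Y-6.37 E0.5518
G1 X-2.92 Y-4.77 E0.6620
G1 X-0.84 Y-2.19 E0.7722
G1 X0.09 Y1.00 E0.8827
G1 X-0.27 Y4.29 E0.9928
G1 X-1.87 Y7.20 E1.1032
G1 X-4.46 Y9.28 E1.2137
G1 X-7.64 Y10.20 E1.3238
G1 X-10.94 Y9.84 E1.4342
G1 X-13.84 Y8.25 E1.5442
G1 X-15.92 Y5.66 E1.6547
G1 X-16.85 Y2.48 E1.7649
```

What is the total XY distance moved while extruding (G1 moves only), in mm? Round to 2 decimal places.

53.06 mm

Sum the Euclidean lengths of each G1 segment: total = 53.06 mm.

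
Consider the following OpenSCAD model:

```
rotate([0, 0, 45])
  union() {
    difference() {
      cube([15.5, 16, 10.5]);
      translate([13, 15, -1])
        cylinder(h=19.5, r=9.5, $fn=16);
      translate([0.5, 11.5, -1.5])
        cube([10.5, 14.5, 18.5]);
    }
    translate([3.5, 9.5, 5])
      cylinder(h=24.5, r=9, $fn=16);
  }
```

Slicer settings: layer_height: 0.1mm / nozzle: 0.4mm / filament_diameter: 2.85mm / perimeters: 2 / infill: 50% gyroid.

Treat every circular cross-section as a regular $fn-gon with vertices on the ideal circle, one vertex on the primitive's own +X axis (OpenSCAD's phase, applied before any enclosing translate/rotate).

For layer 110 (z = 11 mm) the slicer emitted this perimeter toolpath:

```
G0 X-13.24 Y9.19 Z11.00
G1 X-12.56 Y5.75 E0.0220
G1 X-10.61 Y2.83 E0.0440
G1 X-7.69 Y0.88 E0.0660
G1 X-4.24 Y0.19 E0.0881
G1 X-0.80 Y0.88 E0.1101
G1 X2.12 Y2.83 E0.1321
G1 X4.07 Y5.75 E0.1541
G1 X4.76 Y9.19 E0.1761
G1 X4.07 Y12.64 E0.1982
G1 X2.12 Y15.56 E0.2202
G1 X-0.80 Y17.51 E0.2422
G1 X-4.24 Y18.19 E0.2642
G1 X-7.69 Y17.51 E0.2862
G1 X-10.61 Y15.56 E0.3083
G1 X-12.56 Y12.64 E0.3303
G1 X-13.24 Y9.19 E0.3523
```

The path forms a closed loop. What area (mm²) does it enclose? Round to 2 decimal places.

Apply the shoelace formula to the sequence of (X, Y) vertices; enclosed area = 248.01 mm².

248.01 mm²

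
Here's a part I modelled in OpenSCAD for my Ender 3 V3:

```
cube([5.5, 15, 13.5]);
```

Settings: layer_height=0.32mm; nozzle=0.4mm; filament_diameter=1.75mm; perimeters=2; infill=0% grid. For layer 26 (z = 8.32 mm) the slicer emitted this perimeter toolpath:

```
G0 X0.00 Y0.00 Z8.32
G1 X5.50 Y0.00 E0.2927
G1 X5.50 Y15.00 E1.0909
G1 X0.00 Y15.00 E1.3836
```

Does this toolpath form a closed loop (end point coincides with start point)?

Start point (G0): (0.00, 0.00). End point (last G1): the path does not return to the start — open.

no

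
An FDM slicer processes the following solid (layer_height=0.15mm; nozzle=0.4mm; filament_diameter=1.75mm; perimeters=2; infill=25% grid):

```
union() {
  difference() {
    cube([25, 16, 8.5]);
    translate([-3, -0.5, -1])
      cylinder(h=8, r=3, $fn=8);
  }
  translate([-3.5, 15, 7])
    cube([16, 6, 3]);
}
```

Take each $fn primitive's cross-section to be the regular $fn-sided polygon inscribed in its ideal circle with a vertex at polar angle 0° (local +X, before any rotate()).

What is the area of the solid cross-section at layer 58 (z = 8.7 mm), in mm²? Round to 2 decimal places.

96.00 mm²

At z = 8.7 mm: the cube is not intersected at this z (z outside [0, 8.5]); the cylinder at (-3, -0.5) is absent (z outside [-1, 7]); After the difference (first − rest): the first operand is absent here, so nothing remains; the 16×6 cube at (-3.5, 15) contributes its full rectangle (area 96.00 mm²); Merging all regions: only the 16×6 cube at (-3.5, 15) is present, so the union is just that shape — area = 96.00 mm². Overall, the cross-section is a single solid region. Net area = 96.00 mm².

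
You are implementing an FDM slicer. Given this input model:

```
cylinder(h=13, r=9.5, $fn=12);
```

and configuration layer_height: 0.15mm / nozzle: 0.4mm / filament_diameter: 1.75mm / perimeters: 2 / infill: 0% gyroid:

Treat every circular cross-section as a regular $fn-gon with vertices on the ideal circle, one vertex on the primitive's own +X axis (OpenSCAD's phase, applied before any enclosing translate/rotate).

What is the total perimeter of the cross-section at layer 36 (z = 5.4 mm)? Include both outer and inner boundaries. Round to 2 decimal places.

At z = 5.4 mm: the cylinder: section is a regular 12-gon, circumradius r=9.5 (perimeter = 2·12·9.500·sin(180°/12) = 59.01 mm). Overall, the cross-section is a single solid region. Total boundary length (outer) = 59.01 mm.

59.01 mm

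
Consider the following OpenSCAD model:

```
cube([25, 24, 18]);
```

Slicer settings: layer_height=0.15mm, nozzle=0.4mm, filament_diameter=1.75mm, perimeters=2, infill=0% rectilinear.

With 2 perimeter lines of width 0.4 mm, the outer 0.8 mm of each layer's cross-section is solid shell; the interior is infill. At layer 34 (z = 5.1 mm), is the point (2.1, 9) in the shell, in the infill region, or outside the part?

At z = 5.1 mm: the 25×24 cube contributes its full rectangle. Overall, the cross-section is a single solid region. The nearest boundary edge runs (0.00, 24.00)→(0.00, 0.00); distance from the point to it = 2.10 mm. The point is inside the cross-section and 2.10 mm from the nearest boundary — more than the 0.8 mm shell width (2 × 0.4), so it's in the infill interior.

infill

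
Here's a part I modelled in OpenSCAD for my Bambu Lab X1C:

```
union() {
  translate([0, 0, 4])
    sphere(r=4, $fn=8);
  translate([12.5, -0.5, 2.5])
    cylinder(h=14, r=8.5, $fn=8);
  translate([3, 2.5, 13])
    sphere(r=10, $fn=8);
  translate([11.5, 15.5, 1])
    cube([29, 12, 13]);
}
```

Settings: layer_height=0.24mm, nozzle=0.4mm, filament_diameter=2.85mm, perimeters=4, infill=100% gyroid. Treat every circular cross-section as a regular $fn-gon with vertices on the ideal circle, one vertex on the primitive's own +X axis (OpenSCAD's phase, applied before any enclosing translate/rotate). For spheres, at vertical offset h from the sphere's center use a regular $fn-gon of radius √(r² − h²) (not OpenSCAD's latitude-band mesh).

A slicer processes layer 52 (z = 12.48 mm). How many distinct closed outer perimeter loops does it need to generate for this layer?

At z = 12.48 mm: the sphere is absent (|z−center|=8.480 > r=4); the r=8.5 cylinder at (12.5, -0.5) contributes a regular 8-gon of circumradius 8.5; the r=10 sphere at (3, 2.5) contributes a regular 8-gon of circumradius √(10²−0.52²) = 9.986; the cube at (11.5, 15.5) is present — its section is the full 29×12 rectangle; Merging all regions: the regions partially overlap (shared area 75.67 mm²), so overlapping operands fuse into one piece — 2 connected regions. The result has 2 disconnected regions.

2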